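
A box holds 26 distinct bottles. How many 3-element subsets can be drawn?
C(26,3) = 26!/(3!×23!) = 2600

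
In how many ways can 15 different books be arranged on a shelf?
15! = 1307674368000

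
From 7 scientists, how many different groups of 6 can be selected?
C(7,6) = 7!/(6!×1!) = 7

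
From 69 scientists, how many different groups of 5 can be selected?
C(69,5) = 69!/(5!×64!) = 11238513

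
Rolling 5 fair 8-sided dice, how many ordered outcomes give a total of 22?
Coefficient of x^22 in (x + x² + ... + x^8)^5. By inclusion-exclusion on dice exceeding 8: Σ_j (-1)^j C(5,j)·C(22-1-8j, 4) = C(5,0)·C(21,4) - C(5,1)·C(13,4) + C(5,2)·C(5,4) = 1·5985 - 5·715 + 10·5 = 2460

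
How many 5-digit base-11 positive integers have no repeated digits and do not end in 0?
Last digit: 10 nonzero choices. First digit: 9 (nonzero, ≠last). Middle 3: P(9,3) = 504. Total = 45360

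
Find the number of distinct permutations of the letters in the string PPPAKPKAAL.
10! / (3! × 1! × 2! × 4!) = 12600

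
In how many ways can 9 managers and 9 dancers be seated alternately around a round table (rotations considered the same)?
Fix one of the managers: (9-1)! ways for the remaining managers, × 9! ways for the dancers = 40320 × 362880 = 14631321600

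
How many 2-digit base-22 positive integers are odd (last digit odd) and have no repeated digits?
Last∈{1,3,5,7,9,11,13,15,17,19,21}. Last=0: 0. Last nonzero: 11×20×P(20,0) = 220. Total = 220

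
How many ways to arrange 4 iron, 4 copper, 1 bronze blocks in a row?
9! / (4! × 4! × 1!) = 630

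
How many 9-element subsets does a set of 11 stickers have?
C(11,9) = 11!/(9!×2!) = 55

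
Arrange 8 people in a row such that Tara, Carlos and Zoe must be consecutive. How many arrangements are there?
Treat the 3 as one block: (8-3+1)! × 3! = 720 × 6 = 4320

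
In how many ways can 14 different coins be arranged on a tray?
14! = 87178291200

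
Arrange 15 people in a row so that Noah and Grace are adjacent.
Treat as block: (15-1)! × 2! = 87178291200 × 2 = 174356582400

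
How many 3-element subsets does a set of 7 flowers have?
C(7,3) = 7!/(3!×4!) = 35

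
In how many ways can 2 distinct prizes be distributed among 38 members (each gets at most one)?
P(38,2) = 38!/(38-2)! = 1406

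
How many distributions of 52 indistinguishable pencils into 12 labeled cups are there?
C(52+12-1, 12-1) = C(63, 11) = 615790256823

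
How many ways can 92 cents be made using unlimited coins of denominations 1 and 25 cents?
Coefficient of x^92 in 1/(1-x^1) · 1/(1-x^25). Use j coins of 25 for j = 0..⌊92/25⌋ = 3, the rest in 1s: 3 + 1 = 4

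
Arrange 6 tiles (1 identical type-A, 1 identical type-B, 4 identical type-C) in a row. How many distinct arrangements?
6! / (1! × 1! × 4!) = 30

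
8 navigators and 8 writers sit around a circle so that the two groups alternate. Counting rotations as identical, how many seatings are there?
Fix one of the navigators: (8-1)! ways for the remaining navigators, × 8! ways for the writers = 5040 × 40320 = 203212800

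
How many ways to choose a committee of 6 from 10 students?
C(10,6) = 10!/(6!×4!) = 210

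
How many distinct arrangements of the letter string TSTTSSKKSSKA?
12! / (3! × 3! × 5! × 1!) = 110880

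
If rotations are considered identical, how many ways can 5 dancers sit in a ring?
Circular: fix one position, arrange the rest. (5-1)! = 24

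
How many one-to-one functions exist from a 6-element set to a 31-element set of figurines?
P(31,6) = 31!/(31-6)! = 530122320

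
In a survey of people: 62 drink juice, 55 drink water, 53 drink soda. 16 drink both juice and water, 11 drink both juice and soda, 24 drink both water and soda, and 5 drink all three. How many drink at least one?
|A∪B∪C| = 62+55+53-16-11-24+5 = 124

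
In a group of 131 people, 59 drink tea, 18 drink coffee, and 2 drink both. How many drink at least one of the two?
|A∪B| = |A| + |B| - |A∩B| = 59 + 18 - 2 = 75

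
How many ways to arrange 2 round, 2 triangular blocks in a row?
4! / (2! × 2!) = 6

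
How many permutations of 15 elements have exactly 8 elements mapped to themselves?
Choose the 8 fixed points C(15,8) = 6435, derange the rest: !7 = Σ_{j=0}^{7} (-1)^j·7!/j! = 5040 - 5040 + 2520 - 840 + 210 - 42 + 7 - 1 = 1854. Product = 6435 × 1854 = 11930490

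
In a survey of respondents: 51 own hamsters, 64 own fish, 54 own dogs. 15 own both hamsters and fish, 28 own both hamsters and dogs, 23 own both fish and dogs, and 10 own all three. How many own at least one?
|A∪B∪C| = 51+64+54-15-28-23+10 = 113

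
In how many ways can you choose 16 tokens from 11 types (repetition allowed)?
C(16+11-1, 11-1) = C(26, 10) = 5311735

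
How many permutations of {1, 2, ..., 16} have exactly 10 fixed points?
Choose the 10 fixed points C(16,10) = 8008, derange the rest: !6 = Σ_{j=0}^{6} (-1)^j·6!/j! = 720 - 720 + 360 - 120 + 30 - 6 + 1 = 265. Product = 8008 × 265 = 2122120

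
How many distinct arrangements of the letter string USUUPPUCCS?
10! / (2! × 2! × 4! × 2!) = 18900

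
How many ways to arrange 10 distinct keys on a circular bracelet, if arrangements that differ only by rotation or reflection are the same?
(10-1)!/2 = 362880/2 = 181440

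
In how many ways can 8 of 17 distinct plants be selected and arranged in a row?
P(17,8) = 17!/(17-8)! = 980179200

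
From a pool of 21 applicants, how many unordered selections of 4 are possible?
C(21,4) = 21!/(4!×17!) = 5985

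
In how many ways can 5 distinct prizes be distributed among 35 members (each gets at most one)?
P(35,5) = 35!/(35-5)! = 38955840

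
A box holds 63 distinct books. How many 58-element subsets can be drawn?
C(63,58) = 63!/(58!×5!) = 7028847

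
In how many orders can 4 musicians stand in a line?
4! = 24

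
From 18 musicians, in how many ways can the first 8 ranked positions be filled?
P(18,8) = 18!/(18-8)! = 1764322560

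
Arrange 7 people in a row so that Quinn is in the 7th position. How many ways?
Fix one position: (7-1)! = 720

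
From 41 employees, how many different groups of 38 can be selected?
C(41,38) = 41!/(38!×3!) = 10660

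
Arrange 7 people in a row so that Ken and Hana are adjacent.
Treat as block: (7-1)! × 2! = 720 × 2 = 1440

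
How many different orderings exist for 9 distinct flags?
9! = 362880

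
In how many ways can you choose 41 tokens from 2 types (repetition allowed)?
C(41+2-1, 2-1) = C(42, 1) = 42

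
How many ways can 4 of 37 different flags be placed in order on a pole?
P(37,4) = 37!/(37-4)! = 1585080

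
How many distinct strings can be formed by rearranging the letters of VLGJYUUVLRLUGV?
14! / (1! × 3! × 1! × 1! × 3! × 2! × 3!) = 201801600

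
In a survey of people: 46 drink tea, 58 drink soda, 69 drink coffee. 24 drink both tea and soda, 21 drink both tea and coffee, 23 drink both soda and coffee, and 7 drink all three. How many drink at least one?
|A∪B∪C| = 46+58+69-24-21-23+7 = 112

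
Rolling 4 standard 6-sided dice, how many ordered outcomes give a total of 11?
Coefficient of x^11 in (x + x² + ... + x^6)^4. By inclusion-exclusion on dice exceeding 6: Σ_j (-1)^j C(4,j)·C(11-1-6j, 3) = C(4,0)·C(10,3) - C(4,1)·C(4,3) = 1·120 - 4·4 = 104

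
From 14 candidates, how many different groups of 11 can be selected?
C(14,11) = 14!/(11!×3!) = 364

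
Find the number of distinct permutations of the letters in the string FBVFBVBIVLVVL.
13! / (3! × 2! × 1! × 2! × 5!) = 2162160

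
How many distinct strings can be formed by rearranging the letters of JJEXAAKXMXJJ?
12! / (1! × 2! × 1! × 3! × 1! × 4!) = 1663200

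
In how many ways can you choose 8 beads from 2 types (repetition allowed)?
C(8+2-1, 2-1) = C(9, 1) = 9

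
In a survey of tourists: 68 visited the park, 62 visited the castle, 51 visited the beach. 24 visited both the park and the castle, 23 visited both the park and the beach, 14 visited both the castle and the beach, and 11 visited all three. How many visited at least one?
|A∪B∪C| = 68+62+51-24-23-14+11 = 131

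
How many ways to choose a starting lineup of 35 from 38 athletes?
C(38,35) = 38!/(35!×3!) = 8436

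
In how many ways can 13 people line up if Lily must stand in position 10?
Fix one position: (13-1)! = 479001600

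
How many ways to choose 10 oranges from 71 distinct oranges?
C(71,10) = 71!/(10!×61!) = 461738052776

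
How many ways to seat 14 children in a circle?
Circular: fix one position, arrange the rest. (14-1)! = 6227020800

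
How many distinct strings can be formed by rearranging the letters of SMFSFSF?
7! / (3! × 1! × 3!) = 140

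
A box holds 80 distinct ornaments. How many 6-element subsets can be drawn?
C(80,6) = 80!/(6!×74!) = 300500200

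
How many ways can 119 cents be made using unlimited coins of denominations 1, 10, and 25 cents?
Coefficient of x^119 in 1/(1-x^1) · 1/(1-x^10) · 1/(1-x^25). Case on j = number of 25-cent coins (j = 0..4); remainder r = 119 - 25j is made from {1,10} in ⌊r/10⌋+1 ways. r = 119, 94, 69, 44, 19 → 12 + 10 + 7 + 5 + 2 = 36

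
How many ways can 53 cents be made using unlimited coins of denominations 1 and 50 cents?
Coefficient of x^53 in 1/(1-x^1) · 1/(1-x^50). Use j coins of 50 for j = 0..⌊53/50⌋ = 1, the rest in 1s: 1 + 1 = 2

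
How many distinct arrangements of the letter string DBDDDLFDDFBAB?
13! / (3! × 6! × 1! × 2! × 1!) = 720720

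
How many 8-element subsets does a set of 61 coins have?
C(61,8) = 61!/(8!×53!) = 2944827765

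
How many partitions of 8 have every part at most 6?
Let r_j(i) = number of partitions of i into parts ≤ j, for i = 0..8. r_1(i) = 1 for all i; r_j(i) = r_{j-1}(i) + r_j(i-j). Rows j = 2..6: ≤2: 1 1 2 2 3 3 4 4 5; ≤3: 1 1 2 3 4 5 7 8 10; ≤4: 1 1 2 3 5 6 9 11 15; ≤5: 1 1 2 3 5 7 10 13 18; ≤6: 1 1 2 3 5 7 11 14 20. r_6(8) = 20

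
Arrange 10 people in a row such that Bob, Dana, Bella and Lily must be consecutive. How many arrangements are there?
Treat the 4 as one block: (10-4+1)! × 4! = 5040 × 24 = 120960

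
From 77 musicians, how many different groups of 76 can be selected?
C(77,76) = 77!/(76!×1!) = 77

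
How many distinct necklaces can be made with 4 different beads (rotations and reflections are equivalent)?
(4-1)!/2 = 6/2 = 3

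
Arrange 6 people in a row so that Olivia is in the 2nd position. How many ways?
Fix one position: (6-1)! = 120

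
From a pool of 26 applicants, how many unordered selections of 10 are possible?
C(26,10) = 26!/(10!×16!) = 5311735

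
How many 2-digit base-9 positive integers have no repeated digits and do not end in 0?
Last digit: 8 nonzero choices. First digit: 7 (nonzero, ≠last). Middle 0: P(7,0) = 1. Total = 56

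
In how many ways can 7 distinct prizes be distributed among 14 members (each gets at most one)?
P(14,7) = 14!/(14-7)! = 17297280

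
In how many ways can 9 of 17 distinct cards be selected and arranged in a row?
P(17,9) = 17!/(17-9)! = 8821612800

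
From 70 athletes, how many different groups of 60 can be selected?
C(70,60) = 70!/(60!×10!) = 396704524216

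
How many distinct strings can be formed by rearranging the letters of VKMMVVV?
7! / (4! × 2! × 1!) = 105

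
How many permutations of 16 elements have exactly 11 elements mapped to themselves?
Choose the 11 fixed points C(16,11) = 4368, derange the rest: !5 = Σ_{j=0}^{5} (-1)^j·5!/j! = 120 - 120 + 60 - 20 + 5 - 1 = 44. Product = 4368 × 44 = 192192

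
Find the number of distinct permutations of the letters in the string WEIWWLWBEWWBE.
13! / (1! × 2! × 6! × 1! × 3!) = 720720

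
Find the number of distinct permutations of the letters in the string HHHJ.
4! / (3! × 1!) = 4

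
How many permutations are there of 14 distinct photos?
14! = 87178291200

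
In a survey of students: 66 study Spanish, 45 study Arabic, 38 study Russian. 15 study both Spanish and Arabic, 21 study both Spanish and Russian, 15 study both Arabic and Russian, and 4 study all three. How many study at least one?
|A∪B∪C| = 66+45+38-15-21-15+4 = 102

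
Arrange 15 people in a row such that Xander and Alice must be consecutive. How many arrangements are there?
Treat the 2 as one block: (15-2+1)! × 2! = 87178291200 × 2 = 174356582400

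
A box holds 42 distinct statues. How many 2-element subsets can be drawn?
C(42,2) = 42!/(2!×40!) = 861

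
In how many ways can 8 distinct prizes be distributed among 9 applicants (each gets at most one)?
P(9,8) = 9!/(9-8)! = 362880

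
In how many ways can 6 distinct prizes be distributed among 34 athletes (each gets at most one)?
P(34,6) = 34!/(34-6)! = 968330880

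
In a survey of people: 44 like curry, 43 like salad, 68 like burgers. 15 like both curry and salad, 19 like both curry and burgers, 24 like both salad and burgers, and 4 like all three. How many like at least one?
|A∪B∪C| = 44+43+68-15-19-24+4 = 101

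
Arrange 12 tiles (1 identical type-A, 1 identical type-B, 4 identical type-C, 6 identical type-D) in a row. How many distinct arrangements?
12! / (1! × 1! × 4! × 6!) = 27720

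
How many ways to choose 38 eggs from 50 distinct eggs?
C(50,38) = 50!/(38!×12!) = 121399651100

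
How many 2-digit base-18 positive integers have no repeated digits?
First digit: 17 choices (nonzero). Then descending: 17 × 17 = 289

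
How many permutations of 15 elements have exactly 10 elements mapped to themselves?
Choose the 10 fixed points C(15,10) = 3003, derange the rest: !5 = Σ_{j=0}^{5} (-1)^j·5!/j! = 120 - 120 + 60 - 20 + 5 - 1 = 44. Product = 3003 × 44 = 132132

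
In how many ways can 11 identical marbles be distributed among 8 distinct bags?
C(11+8-1, 8-1) = C(18, 7) = 31824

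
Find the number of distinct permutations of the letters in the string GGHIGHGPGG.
10! / (1! × 1! × 6! × 2!) = 2520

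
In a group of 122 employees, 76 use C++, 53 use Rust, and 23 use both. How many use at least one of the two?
|A∪B| = |A| + |B| - |A∩B| = 76 + 53 - 23 = 106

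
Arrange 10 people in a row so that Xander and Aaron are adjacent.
Treat as block: (10-1)! × 2! = 362880 × 2 = 725760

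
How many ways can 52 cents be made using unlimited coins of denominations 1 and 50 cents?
Coefficient of x^52 in 1/(1-x^1) · 1/(1-x^50). Use j coins of 50 for j = 0..⌊52/50⌋ = 1, the rest in 1s: 1 + 1 = 2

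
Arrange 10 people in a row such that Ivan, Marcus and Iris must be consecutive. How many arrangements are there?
Treat the 3 as one block: (10-3+1)! × 3! = 40320 × 6 = 241920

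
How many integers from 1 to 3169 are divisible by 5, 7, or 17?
⌊3169/5⌋+⌊3169/7⌋+⌊3169/17⌋ - ⌊3169/35⌋-⌊3169/85⌋-⌊3169/119⌋ + ⌊3169/595⌋ = 633+452+186 - 90-37-26 + 5 = 1123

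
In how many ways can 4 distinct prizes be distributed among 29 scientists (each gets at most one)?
P(29,4) = 29!/(29-4)! = 570024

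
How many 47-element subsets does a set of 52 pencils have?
C(52,47) = 52!/(47!×5!) = 2598960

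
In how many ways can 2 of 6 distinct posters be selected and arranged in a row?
P(6,2) = 6!/(6-2)! = 30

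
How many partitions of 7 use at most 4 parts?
By conjugation, equals partitions of 7 into parts ≤ 4. Let r_j(i) = number of partitions of i into parts ≤ j, for i = 0..7. r_1(i) = 1 for all i; r_j(i) = r_{j-1}(i) + r_j(i-j). Rows j = 2..4: ≤2: 1 1 2 2 3 3 4 4; ≤3: 1 1 2 3 4 5 7 8; ≤4: 1 1 2 3 5 6 9 11. r_4(7) = 11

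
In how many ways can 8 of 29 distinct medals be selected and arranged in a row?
P(29,8) = 29!/(29-8)! = 173059286400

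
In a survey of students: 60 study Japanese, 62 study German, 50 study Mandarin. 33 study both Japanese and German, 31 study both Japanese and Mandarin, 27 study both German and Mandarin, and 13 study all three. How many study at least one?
|A∪B∪C| = 60+62+50-33-31-27+13 = 94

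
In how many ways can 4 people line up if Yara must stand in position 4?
Fix one position: (4-1)! = 6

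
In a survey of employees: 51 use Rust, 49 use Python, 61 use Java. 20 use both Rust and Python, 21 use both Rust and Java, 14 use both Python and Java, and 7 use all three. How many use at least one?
|A∪B∪C| = 51+49+61-20-21-14+7 = 113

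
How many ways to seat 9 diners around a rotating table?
Circular: fix one position, arrange the rest. (9-1)! = 40320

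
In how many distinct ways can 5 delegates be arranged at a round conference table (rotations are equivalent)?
Circular: fix one position, arrange the rest. (5-1)! = 24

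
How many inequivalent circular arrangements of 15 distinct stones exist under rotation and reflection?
(15-1)!/2 = 87178291200/2 = 43589145600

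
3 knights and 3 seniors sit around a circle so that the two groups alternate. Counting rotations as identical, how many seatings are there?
Fix one of the knights: (3-1)! ways for the remaining knights, × 3! ways for the seniors = 2 × 6 = 12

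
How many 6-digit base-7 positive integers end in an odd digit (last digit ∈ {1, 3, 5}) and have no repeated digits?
Last∈{1,3,5}. Last=0: 0. Last nonzero: 3×5×P(5,4) = 1800. Total = 1800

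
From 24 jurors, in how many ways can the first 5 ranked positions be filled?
P(24,5) = 24!/(24-5)! = 5100480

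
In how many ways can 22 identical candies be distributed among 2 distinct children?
C(22+2-1, 2-1) = C(23, 1) = 23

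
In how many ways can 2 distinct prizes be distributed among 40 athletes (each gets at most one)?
P(40,2) = 40!/(40-2)! = 1560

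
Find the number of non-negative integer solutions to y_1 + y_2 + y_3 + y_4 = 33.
C(33+4-1, 4-1) = C(36, 3) = 7140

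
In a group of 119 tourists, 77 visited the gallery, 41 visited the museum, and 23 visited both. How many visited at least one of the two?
|A∪B| = |A| + |B| - |A∩B| = 77 + 41 - 23 = 95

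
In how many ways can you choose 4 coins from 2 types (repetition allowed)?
C(4+2-1, 2-1) = C(5, 1) = 5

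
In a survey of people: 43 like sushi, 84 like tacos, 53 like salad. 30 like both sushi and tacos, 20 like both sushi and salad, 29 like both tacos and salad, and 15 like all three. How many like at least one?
|A∪B∪C| = 43+84+53-30-20-29+15 = 116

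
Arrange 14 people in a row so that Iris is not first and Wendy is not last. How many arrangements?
By inclusion-exclusion: 14! - 2×(14-1)! + (14-2)! = 87178291200 - 12454041600 + 479001600 = 75203251200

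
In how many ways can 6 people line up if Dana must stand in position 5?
Fix one position: (6-1)! = 120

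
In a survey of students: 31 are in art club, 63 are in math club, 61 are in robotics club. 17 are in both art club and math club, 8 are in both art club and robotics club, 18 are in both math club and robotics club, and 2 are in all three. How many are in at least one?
|A∪B∪C| = 31+63+61-17-8-18+2 = 114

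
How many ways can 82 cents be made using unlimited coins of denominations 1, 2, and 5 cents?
Coefficient of x^82 in 1/(1-x^1) · 1/(1-x^2) · 1/(1-x^5). Case on j = number of 5-cent coins (j = 0..16); remainder r = 82 - 5j is made from {1,2} in ⌊r/2⌋+1 ways. r = 82, 77, 72, 67, 62, 57, 52, 47, 42, 37, 32, 27, 22, 17, 12, 7, 2 → 42 + 39 + 37 + 34 + 32 + 29 + 27 + 24 + 22 + 19 + 17 + 14 + 12 + 9 + 7 + 4 + 2 = 370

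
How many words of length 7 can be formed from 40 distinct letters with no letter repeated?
P(40,7) = 40!/(40-7)! = 93963542400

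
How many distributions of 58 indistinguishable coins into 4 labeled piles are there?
C(58+4-1, 4-1) = C(61, 3) = 35990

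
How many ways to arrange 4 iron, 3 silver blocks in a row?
7! / (4! × 3!) = 35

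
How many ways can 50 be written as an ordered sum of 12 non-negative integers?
C(50+12-1, 12-1) = C(61, 11) = 418094152866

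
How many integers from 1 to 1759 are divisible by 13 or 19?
⌊1759/13⌋ + ⌊1759/19⌋ - ⌊1759/247⌋ = 135 + 92 - 7 = 220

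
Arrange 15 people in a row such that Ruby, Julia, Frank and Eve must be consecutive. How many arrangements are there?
Treat the 4 as one block: (15-4+1)! × 4! = 479001600 × 24 = 11496038400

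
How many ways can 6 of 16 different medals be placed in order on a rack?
P(16,6) = 16!/(16-6)! = 5765760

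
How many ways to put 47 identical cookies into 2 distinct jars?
C(47+2-1, 2-1) = C(48, 1) = 48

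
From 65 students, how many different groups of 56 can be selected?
C(65,56) = 65!/(56!×9!) = 31966749880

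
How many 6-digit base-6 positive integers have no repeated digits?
First digit: 5 choices (nonzero). Then descending: 5 × 5 × 4 × 3 × 2 × 1 = 600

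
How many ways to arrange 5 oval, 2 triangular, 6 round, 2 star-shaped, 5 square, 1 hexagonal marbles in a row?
21! / (5! × 2! × 6! × 2! × 5! × 1!) = 1231938227520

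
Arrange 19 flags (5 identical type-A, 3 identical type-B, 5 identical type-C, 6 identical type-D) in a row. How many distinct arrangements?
19! / (5! × 3! × 5! × 6!) = 1955457504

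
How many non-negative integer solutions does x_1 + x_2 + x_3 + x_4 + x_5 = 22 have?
C(22+5-1, 5-1) = C(26, 4) = 14950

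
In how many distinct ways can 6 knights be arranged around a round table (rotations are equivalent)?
Circular: fix one position, arrange the rest. (6-1)! = 120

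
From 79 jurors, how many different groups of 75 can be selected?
C(79,75) = 79!/(75!×4!) = 1502501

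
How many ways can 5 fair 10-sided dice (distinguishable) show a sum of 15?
Coefficient of x^15 in (x + x² + ... + x^10)^5. By inclusion-exclusion on dice exceeding 10: Σ_j (-1)^j C(5,j)·C(15-1-10j, 4) = C(5,0)·C(14,4) - C(5,1)·C(4,4) = 1·1001 - 5·1 = 996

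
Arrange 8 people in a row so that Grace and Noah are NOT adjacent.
Total - adjacent = 8! - (8-1)!×2 = 40320 - 10080 = 30240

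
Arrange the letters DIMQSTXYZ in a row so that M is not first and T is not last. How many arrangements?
By inclusion-exclusion: 9! - 2×(9-1)! + (9-2)! = 362880 - 80640 + 5040 = 287280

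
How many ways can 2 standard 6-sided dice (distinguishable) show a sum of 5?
Coefficient of x^5 in (x + x² + ... + x^6)^2. By inclusion-exclusion on dice exceeding 6: Σ_j (-1)^j C(2,j)·C(5-1-6j, 1) = C(2,0)·C(4,1) = 1·4 = 4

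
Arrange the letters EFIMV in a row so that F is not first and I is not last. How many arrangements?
By inclusion-exclusion: 5! - 2×(5-1)! + (5-2)! = 120 - 48 + 6 = 78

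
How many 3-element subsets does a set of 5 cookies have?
C(5,3) = 5!/(3!×2!) = 10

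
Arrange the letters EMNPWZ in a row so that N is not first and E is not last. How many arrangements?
By inclusion-exclusion: 6! - 2×(6-1)! + (6-2)! = 720 - 240 + 24 = 504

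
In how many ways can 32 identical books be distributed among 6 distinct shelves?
C(32+6-1, 6-1) = C(37, 5) = 435897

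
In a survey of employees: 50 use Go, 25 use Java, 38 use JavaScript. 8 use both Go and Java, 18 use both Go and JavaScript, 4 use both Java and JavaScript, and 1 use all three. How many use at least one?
|A∪B∪C| = 50+25+38-8-18-4+1 = 84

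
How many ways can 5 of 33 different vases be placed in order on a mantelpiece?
P(33,5) = 33!/(33-5)! = 28480320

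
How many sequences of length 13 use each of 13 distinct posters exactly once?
13! = 6227020800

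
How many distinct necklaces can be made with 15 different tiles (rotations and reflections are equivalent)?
(15-1)!/2 = 87178291200/2 = 43589145600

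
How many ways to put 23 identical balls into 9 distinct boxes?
C(23+9-1, 9-1) = C(31, 8) = 7888725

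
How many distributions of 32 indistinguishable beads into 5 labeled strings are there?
C(32+5-1, 5-1) = C(36, 4) = 58905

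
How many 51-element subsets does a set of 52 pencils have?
C(52,51) = 52!/(51!×1!) = 52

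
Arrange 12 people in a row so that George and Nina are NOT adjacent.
Total - adjacent = 12! - (12-1)!×2 = 479001600 - 79833600 = 399168000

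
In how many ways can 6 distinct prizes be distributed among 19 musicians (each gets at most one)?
P(19,6) = 19!/(19-6)! = 19535040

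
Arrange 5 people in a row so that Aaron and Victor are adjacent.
Treat as block: (5-1)! × 2! = 24 × 2 = 48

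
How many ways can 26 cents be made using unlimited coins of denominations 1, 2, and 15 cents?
Coefficient of x^26 in 1/(1-x^1) · 1/(1-x^2) · 1/(1-x^15). Case on j = number of 15-cent coins (j = 0..1); remainder r = 26 - 15j is made from {1,2} in ⌊r/2⌋+1 ways. r = 26, 11 → 14 + 6 = 20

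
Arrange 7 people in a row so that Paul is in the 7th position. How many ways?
Fix one position: (7-1)! = 720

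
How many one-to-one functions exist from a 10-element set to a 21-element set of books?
P(21,10) = 21!/(21-10)! = 1279935820800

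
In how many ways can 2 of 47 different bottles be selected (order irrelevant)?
C(47,2) = 47!/(2!×45!) = 1081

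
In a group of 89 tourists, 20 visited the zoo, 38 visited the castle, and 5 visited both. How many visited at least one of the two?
|A∪B| = |A| + |B| - |A∩B| = 20 + 38 - 5 = 53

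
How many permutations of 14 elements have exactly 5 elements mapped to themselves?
Choose the 5 fixed points C(14,5) = 2002, derange the rest: !9 = Σ_{j=0}^{9} (-1)^j·9!/j! = 362880 - 362880 + 181440 - 60480 + 15120 - 3024 + 504 - 72 + 9 - 1 = 133496. Product = 2002 × 133496 = 267258992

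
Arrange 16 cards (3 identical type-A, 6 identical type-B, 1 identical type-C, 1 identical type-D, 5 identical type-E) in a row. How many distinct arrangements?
16! / (3! × 6! × 1! × 1! × 5!) = 40360320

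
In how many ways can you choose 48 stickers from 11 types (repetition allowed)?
C(48+11-1, 11-1) = C(58, 10) = 52179482355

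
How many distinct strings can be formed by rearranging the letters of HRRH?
4! / (2! × 2!) = 6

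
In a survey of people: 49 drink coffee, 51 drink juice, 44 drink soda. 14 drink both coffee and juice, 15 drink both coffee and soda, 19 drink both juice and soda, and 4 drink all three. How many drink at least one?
|A∪B∪C| = 49+51+44-14-15-19+4 = 100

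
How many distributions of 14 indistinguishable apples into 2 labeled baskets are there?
C(14+2-1, 2-1) = C(15, 1) = 15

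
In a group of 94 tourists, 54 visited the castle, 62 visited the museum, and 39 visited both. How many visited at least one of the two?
|A∪B| = |A| + |B| - |A∩B| = 54 + 62 - 39 = 77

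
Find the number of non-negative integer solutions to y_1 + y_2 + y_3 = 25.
C(25+3-1, 3-1) = C(27, 2) = 351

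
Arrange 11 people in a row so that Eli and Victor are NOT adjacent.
Total - adjacent = 11! - (11-1)!×2 = 39916800 - 7257600 = 32659200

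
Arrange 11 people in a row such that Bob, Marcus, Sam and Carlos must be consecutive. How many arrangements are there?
Treat the 4 as one block: (11-4+1)! × 4! = 40320 × 24 = 967680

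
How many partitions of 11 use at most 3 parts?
By conjugation, equals partitions of 11 into parts ≤ 3. Let r_j(i) = number of partitions of i into parts ≤ j, for i = 0..11. r_1(i) = 1 for all i; r_j(i) = r_{j-1}(i) + r_j(i-j). Rows j = 2..3: ≤2: 1 1 2 2 3 3 4 4 5 5 6 6; ≤3: 1 1 2 3 4 5 7 8 10 12 14 16. r_3(11) = 16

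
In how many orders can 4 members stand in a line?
4! = 24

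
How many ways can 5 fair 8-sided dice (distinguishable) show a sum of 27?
Coefficient of x^27 in (x + x² + ... + x^8)^5. By inclusion-exclusion on dice exceeding 8: Σ_j (-1)^j C(5,j)·C(27-1-8j, 4) = C(5,0)·C(26,4) - C(5,1)·C(18,4) + C(5,2)·C(10,4) = 1·14950 - 5·3060 + 10·210 = 1750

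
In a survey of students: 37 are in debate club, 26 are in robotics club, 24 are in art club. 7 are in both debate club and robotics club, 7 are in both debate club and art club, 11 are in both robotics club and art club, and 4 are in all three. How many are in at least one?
|A∪B∪C| = 37+26+24-7-7-11+4 = 66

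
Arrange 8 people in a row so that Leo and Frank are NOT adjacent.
Total - adjacent = 8! - (8-1)!×2 = 40320 - 10080 = 30240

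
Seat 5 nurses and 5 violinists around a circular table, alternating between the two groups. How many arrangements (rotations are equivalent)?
Fix one of the nurses: (5-1)! ways for the remaining nurses, × 5! ways for the violinists = 24 × 120 = 2880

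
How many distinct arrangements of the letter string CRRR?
4! / (1! × 3!) = 4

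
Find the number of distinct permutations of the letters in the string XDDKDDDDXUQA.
12! / (1! × 2! × 1! × 1! × 1! × 6!) = 332640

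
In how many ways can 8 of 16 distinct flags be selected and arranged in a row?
P(16,8) = 16!/(16-8)! = 518918400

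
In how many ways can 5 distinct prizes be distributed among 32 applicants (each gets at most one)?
P(32,5) = 32!/(32-5)! = 24165120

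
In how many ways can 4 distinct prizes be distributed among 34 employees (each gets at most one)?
P(34,4) = 34!/(34-4)! = 1113024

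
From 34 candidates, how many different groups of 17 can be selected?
C(34,17) = 34!/(17!×17!) = 2333606220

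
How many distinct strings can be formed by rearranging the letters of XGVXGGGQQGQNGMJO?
16! / (1! × 3! × 1! × 2! × 6! × 1! × 1! × 1!) = 2421619200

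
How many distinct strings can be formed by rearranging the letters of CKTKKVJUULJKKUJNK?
17! / (1! × 1! × 1! × 3! × 1! × 1! × 3! × 6!) = 13722508800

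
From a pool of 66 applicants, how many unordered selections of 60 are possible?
C(66,60) = 66!/(60!×6!) = 90858768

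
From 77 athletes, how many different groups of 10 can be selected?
C(77,10) = 77!/(10!×67!) = 1096993404430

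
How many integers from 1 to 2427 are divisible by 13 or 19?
⌊2427/13⌋ + ⌊2427/19⌋ - ⌊2427/247⌋ = 186 + 127 - 9 = 304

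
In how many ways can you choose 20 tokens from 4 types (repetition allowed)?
C(20+4-1, 4-1) = C(23, 3) = 1771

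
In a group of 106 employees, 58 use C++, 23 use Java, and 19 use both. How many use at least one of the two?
|A∪B| = |A| + |B| - |A∩B| = 58 + 23 - 19 = 62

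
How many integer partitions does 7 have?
Pentagonal recurrence p(n) = p(n-1) + p(n-2) - p(n-5) - p(n-7) + p(n-12) + p(n-15) - ... gives p(0..6) = 1, 1, 2, 3, 5, 7, 11. p(7) = p(6) + p(5) - p(2) - p(0) = 11 + 7 - 2 - 1 = 15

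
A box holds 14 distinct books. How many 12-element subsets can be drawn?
C(14,12) = 14!/(12!×2!) = 91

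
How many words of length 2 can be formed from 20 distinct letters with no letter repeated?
P(20,2) = 20!/(20-2)! = 380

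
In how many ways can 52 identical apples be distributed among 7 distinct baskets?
C(52+7-1, 7-1) = C(58, 6) = 40475358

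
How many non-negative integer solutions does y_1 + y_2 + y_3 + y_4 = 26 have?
C(26+4-1, 4-1) = C(29, 3) = 3654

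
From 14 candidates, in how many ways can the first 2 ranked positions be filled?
P(14,2) = 14!/(14-2)! = 182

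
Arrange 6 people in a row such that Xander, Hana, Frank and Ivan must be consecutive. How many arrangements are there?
Treat the 4 as one block: (6-4+1)! × 4! = 6 × 24 = 144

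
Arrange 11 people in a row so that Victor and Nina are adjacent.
Treat as block: (11-1)! × 2! = 3628800 × 2 = 7257600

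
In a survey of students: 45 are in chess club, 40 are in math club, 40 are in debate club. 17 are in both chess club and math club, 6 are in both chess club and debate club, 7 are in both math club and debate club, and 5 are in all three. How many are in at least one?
|A∪B∪C| = 45+40+40-17-6-7+5 = 100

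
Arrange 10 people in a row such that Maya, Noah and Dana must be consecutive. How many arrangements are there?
Treat the 3 as one block: (10-3+1)! × 3! = 40320 × 6 = 241920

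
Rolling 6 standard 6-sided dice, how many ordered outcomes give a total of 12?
Coefficient of x^12 in (x + x² + ... + x^6)^6. By inclusion-exclusion on dice exceeding 6: Σ_j (-1)^j C(6,j)·C(12-1-6j, 5) = C(6,0)·C(11,5) - C(6,1)·C(5,5) = 1·462 - 6·1 = 456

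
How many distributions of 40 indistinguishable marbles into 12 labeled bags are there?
C(40+12-1, 12-1) = C(51, 11) = 47626016970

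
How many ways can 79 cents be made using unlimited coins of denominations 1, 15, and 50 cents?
Coefficient of x^79 in 1/(1-x^1) · 1/(1-x^15) · 1/(1-x^50). Case on j = number of 50-cent coins (j = 0..1); remainder r = 79 - 50j is made from {1,15} in ⌊r/15⌋+1 ways. r = 79, 29 → 6 + 2 = 8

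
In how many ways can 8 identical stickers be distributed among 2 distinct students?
C(8+2-1, 2-1) = C(9, 1) = 9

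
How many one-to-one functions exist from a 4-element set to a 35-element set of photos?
P(35,4) = 35!/(35-4)! = 1256640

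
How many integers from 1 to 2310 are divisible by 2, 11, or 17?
⌊2310/2⌋+⌊2310/11⌋+⌊2310/17⌋ - ⌊2310/22⌋-⌊2310/34⌋-⌊2310/187⌋ + ⌊2310/374⌋ = 1155+210+135 - 105-67-12 + 6 = 1322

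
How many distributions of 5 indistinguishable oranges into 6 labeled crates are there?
C(5+6-1, 6-1) = C(10, 5) = 252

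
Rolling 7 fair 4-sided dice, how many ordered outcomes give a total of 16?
Coefficient of x^16 in (x + x² + ... + x^4)^7. By inclusion-exclusion on dice exceeding 4: Σ_j (-1)^j C(7,j)·C(16-1-4j, 6) = C(7,0)·C(15,6) - C(7,1)·C(11,6) + C(7,2)·C(7,6) = 1·5005 - 7·462 + 21·7 = 1918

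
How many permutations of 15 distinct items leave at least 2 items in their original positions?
Exactly j fixed points: C(15,j)·!(15-j); sum over j ≥ 2 (derangement numbers via !m = (m-1)·(!(m-1) + !(m-2)): !0..!13 = 1, 0, 1, 2, 9, 44, 265, 1854, 14833, 133496, 1334961, 14684570, 176214841, 2290792932). Σ_{j=2}^{15} C(15,j)·!(15-j) = C(15,2)·!13 + C(15,3)·!12 + C(15,4)·!11 + C(15,5)·!10 + C(15,6)·!9 + C(15,7)·!8 + C(15,8)·!7 + C(15,9)·!6 + C(15,10)·!5 + C(15,11)·!4 + C(15,12)·!3 + C(15,13)·!2 + C(15,14)·!1 + C(15,15)·!0 = 105·2290792932 + 455·176214841 + 1365·14684570 + 3003·1334961 + 5005·133496 + 6435·14833 + 6435·1854 + 5005·265 + 3003·44 + 1365·9 + 455·2 + 105·1 + 15·0 + 1·1 = 345541336531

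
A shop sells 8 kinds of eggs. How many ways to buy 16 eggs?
C(16+8-1, 8-1) = C(23, 7) = 245157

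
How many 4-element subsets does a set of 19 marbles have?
C(19,4) = 19!/(4!×15!) = 3876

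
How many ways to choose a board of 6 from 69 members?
C(69,6) = 69!/(6!×63!) = 119877472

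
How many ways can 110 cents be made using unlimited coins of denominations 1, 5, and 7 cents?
Coefficient of x^110 in 1/(1-x^1) · 1/(1-x^5) · 1/(1-x^7). Case on j = number of 7-cent coins (j = 0..15); remainder r = 110 - 7j is made from {1,5} in ⌊r/5⌋+1 ways. r = 110, 103, 96, 89, 82, 75, 68, 61, 54, 47, 40, 33, 26, 19, 12, 5 → 23 + 21 + 20 + 18 + 17 + 16 + 14 + 13 + 11 + 10 + 9 + 7 + 6 + 4 + 3 + 2 = 194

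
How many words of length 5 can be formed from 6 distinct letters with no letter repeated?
P(6,5) = 6!/(6-5)! = 720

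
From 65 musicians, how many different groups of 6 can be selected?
C(65,6) = 65!/(6!×59!) = 82598880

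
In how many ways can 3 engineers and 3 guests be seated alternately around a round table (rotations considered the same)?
Fix one of the engineers: (3-1)! ways for the remaining engineers, × 3! ways for the guests = 2 × 6 = 12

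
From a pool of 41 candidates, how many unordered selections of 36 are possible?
C(41,36) = 41!/(36!×5!) = 749398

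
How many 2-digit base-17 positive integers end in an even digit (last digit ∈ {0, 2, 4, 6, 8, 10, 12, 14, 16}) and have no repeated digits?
Last∈{0,2,4,6,8,10,12,14,16}. Last=0: 16. Last nonzero: 8×15×P(15,0) = 120. Total = 136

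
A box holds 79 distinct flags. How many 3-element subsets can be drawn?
C(79,3) = 79!/(3!×76!) = 79079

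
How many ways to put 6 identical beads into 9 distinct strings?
C(6+9-1, 9-1) = C(14, 8) = 3003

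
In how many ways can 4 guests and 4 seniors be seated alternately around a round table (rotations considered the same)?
Fix one of the guests: (4-1)! ways for the remaining guests, × 4! ways for the seniors = 6 × 24 = 144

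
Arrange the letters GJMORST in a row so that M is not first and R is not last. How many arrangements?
By inclusion-exclusion: 7! - 2×(7-1)! + (7-2)! = 5040 - 1440 + 120 = 3720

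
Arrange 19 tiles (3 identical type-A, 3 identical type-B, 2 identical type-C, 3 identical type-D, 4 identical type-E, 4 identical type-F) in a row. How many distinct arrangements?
19! / (3! × 3! × 2! × 3! × 4! × 4!) = 488864376000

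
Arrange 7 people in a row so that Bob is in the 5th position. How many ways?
Fix one position: (7-1)! = 720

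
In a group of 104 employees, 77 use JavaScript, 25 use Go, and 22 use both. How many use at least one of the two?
|A∪B| = |A| + |B| - |A∩B| = 77 + 25 - 22 = 80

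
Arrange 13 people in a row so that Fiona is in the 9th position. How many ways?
Fix one position: (13-1)! = 479001600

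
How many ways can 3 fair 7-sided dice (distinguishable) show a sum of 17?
Coefficient of x^17 in (x + x² + ... + x^7)^3. By inclusion-exclusion on dice exceeding 7: Σ_j (-1)^j C(3,j)·C(17-1-7j, 2) = C(3,0)·C(16,2) - C(3,1)·C(9,2) + C(3,2)·C(2,2) = 1·120 - 3·36 + 3·1 = 15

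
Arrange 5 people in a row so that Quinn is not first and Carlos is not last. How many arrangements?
By inclusion-exclusion: 5! - 2×(5-1)! + (5-2)! = 120 - 48 + 6 = 78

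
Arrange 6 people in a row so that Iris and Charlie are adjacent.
Treat as block: (6-1)! × 2! = 120 × 2 = 240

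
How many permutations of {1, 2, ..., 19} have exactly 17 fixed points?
Choose the 17 fixed points C(19,17) = 171, derange the rest: !2 = Σ_{j=0}^{2} (-1)^j·2!/j! = 2 - 2 + 1 = 1. Product = 171 × 1 = 171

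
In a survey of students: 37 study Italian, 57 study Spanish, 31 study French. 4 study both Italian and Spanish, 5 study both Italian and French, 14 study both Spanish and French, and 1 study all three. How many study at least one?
|A∪B∪C| = 37+57+31-4-5-14+1 = 103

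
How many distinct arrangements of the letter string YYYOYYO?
7! / (2! × 5!) = 21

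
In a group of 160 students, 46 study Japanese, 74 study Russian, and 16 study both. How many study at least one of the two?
|A∪B| = |A| + |B| - |A∩B| = 46 + 74 - 16 = 104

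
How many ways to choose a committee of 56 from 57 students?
C(57,56) = 57!/(56!×1!) = 57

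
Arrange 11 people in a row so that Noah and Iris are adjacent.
Treat as block: (11-1)! × 2! = 3628800 × 2 = 7257600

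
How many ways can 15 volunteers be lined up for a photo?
15! = 1307674368000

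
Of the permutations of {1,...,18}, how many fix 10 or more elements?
Exactly j fixed points: C(18,j)·!(18-j); sum over j ≥ 10 (derangement numbers via !m = (m-1)·(!(m-1) + !(m-2)): !0..!8 = 1, 0, 1, 2, 9, 44, 265, 1854, 14833). Σ_{j=10}^{18} C(18,j)·!(18-j) = C(18,10)·!8 + C(18,11)·!7 + C(18,12)·!6 + C(18,13)·!5 + C(18,14)·!4 + C(18,15)·!3 + C(18,16)·!2 + C(18,17)·!1 + C(18,18)·!0 = 43758·14833 + 31824·1854 + 18564·265 + 8568·44 + 3060·9 + 816·2 + 153·1 + 18·0 + 1·1 = 713389888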